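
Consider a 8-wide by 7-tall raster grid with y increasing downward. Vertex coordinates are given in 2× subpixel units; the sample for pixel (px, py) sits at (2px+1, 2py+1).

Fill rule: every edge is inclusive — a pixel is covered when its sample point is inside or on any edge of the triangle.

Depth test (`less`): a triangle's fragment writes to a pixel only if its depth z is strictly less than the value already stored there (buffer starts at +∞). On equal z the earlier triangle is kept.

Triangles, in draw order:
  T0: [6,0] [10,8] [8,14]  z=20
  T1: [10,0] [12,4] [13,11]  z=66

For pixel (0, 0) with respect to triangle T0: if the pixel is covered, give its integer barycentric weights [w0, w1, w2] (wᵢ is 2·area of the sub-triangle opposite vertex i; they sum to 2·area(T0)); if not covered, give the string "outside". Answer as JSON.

T0:
  2·area = 40
  edge (6, 0)→(10, 8): d=(4,8) inclusive
  edge (10, 8)→(8, 14): d=(-2,6) inclusive
  edge (8, 14)→(6, 0): d=(-2,-14) inclusive
    (3,1)@(7, 3): e=[4,28,8] → #
    (4,1)@(9, 3): e=[-12,16,36] → ·
    (3,2)@(7, 5): e=[12,24,4] → #
    (4,2)@(9, 5): e=[-4,12,32] → ·
    (5,2)@(11, 5): e=[-20,0,60] → ·  [on edge]
    (3,3)@(7, 7): e=[20,20,0] → #  [on edge]
    (4,3)@(9, 7): e=[4,8,28] → #
    (5,3)@(11, 7): e=[-12,-4,56] → ·
    (3,4)@(7, 9): e=[28,16,-4] → ·
    (4,4)@(9, 9): e=[12,4,24] → #
    (5,4)@(11, 9): e=[-4,-8,52] → ·
    (4,5)@(9, 11): e=[20,0,20] → #  [on edge]
  covered (6 px):
    · · · · · · · ·
    · · · # · · · ·
    · · · # · · · ·
    · · · # # · · ·
    · · · · # · · ·
    · · · · # · · ·
    · · · · · · · ·
T1:
  2·area = 10
  edge (10, 0)→(12, 4): d=(2,4) inclusive
  edge (12, 4)→(13, 11): d=(1,7) inclusive
  edge (13, 11)→(10, 0): d=(-3,-11) inclusive
    (5,1)@(11, 3): e=[2,6,2] → #
    (6,1)@(13, 3): e=[-6,-8,24] → ·
    (5,2)@(11, 5): e=[6,8,-4] → ·
    (6,5)@(13, 11): e=[10,0,0] → #  [on edge]
    (7,5)@(15, 11): e=[2,-14,22] → ·
    (6,6)@(13, 13): e=[14,2,-6] → ·
  covered (2 px):
    · · · · · · · ·
    · · · · · # · ·
    · · · · · · · ·
    · · · · · · · ·
    · · · · · · · ·
    · · · · · · # ·
    · · · · · · · ·

Final: "outside"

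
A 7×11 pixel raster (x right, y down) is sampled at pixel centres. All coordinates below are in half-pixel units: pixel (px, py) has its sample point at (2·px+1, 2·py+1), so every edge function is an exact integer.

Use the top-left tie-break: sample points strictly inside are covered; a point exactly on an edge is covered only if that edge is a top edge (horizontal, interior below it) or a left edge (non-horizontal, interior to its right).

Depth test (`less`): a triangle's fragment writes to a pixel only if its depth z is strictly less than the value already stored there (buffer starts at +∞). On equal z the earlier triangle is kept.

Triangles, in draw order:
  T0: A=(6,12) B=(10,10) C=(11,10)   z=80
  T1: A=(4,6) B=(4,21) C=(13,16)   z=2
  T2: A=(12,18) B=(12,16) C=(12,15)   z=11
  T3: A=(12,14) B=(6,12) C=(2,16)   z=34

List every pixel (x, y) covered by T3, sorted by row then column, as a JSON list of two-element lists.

T0:
  2·area = 2
  edge (6, 12)→(10, 10): d=(4,-2) top-left  bias=+0
  edge (10, 10)→(11, 10): d=(1,0) top-left  bias=+0
  edge (11, 10)→(6, 12): d=(-5,2) right/bottom  bias=-1
  covered (0 px):
    . . . . . . .
    . . . . . . .
    . . . . . . .
    . . . . . . .
    . . . . . . .
    . . . . . . .
    . . . . . . .
    . . . . . . .
    . . . . . . .
    . . . . . . .
    . . . . . . .
T1:
  2·area = 135  (B↔C swapped to make it positive)
  edge (4, 6)→(13, 16): d=(9,10) right/bottom  bias=-1
  edge (13, 16)→(4, 21): d=(-9,5) right/bottom  bias=-1
  edge (4, 21)→(4, 6): d=(0,-15) top-left  bias=+0
    (2,4)@(5, 9): e=[17,103,15] → X
    (3,4)@(7, 9): e=[-3,93,45] → .
    (2,5)@(5, 11): e=[35,85,15] → X
    (3,5)@(7, 11): e=[15,75,45] → X
    (4,5)@(9, 11): e=[-5,65,75] → .
    (2,6)@(5, 13): e=[53,67,15] → X
    (4,6)@(9, 13): e=[13,47,75] → X
    (5,6)@(11, 13): e=[-7,37,105] → .
    (2,7)@(5, 15): e=[71,49,15] → X
    (5,7)@(11, 15): e=[11,19,105] → X
    (6,7)@(13, 15): e=[-9,9,135] → .
    (2,8)@(5, 17): e=[89,31,15] → X
  covered (16 px):
    . . . . . . .
    . . . . . . .
    . . . . . . .
    . . . . . . .
    . . X . . . .
    . . X X . . .
    . . X X X . .
    . . X X X X .
    . . X X X X .
    . . X X . . .
    . . . . . . .
T2:
  degenerate (2·area = 0) — covers nothing
T3:
  2·area = 32  (B↔C swapped to make it positive)
  edge (12, 14)→(2, 16): d=(-10,2) right/bottom  bias=-1
  edge (2, 16)→(6, 12): d=(4,-4) top-left  bias=+0
  edge (6, 12)→(12, 14): d=(6,2) right/bottom  bias=-1
    (6,2)@(13, 5): e=[88,0,-56] → .  [on edge]
    (5,3)@(11, 7): e=[72,0,-40] → .  [on edge]
    (4,4)@(9, 9): e=[56,0,-24] → .  [on edge]
    (1,5)@(3, 11): e=[48,-16,0] → .  [on edge]
    (3,5)@(7, 11): e=[40,0,-8] → .  [on edge]
    (2,6)@(5, 13): e=[24,0,8] → X  [on edge]
    (3,6)@(7, 13): e=[20,8,4] → X
    (4,6)@(9, 13): e=[16,16,0] → .  [on edge]
    (1,7)@(3, 15): e=[8,0,24] → X  [on edge]
    (3,7)@(7, 15): e=[0,16,16] → .  [on edge]
    (0,8)@(1, 17): e=[-8,0,40] → .  [on edge]
    (1,8)@(3, 17): e=[-12,8,36] → .
  covered (4 px):
    . . . . . . .
    . . . . . . .
    . . . . . . .
    . . . . . . .
    . . . . . . .
    . . . . . . .
    . . X X . . .
    . X X . . . .
    . . . . . . .
    . . . . . . .
    . . . . . . .

Result: [[2,6],[3,6],[1,7],[2,7]]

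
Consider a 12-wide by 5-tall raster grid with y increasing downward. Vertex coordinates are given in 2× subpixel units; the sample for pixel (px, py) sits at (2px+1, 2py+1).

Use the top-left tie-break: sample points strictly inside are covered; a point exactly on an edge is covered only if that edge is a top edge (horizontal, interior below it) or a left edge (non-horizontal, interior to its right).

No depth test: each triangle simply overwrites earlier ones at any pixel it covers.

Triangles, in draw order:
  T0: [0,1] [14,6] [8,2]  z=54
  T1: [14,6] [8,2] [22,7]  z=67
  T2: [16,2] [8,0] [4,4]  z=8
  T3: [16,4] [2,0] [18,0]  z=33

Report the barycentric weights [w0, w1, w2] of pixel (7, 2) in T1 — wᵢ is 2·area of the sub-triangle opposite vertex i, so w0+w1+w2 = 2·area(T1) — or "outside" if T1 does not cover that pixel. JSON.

T0:
  2·area = 26  (B↔C swapped to make it positive)
  edge (0, 1)→(8, 2): d=(8,1) right/bottom  bias=-1
  edge (8, 2)→(14, 6): d=(6,4) right/bottom  bias=-1
  edge (14, 6)→(0, 1): d=(-14,-5) top-left  bias=+0
    (3,1)@(7, 3): e=[9,10,7] → █
    (4,1)@(9, 3): e=[7,2,17] → █
    (5,1)@(11, 3): e=[5,-6,27] → ·
    (3,2)@(7, 5): e=[25,22,-21] → ·
    (4,2)@(9, 5): e=[23,14,-11] → ·
  covered (2 px):
    · · · · · · · · · · · ·
    · · · █ █ · · · · · · ·
    · · · · · · · · · · · ·
    · · · · · · · · · · · ·
    · · · · · · · · · · · ·
T1:
  2·area = 26
  edge (14, 6)→(8, 2): d=(-6,-4) top-left  bias=+0
  edge (8, 2)→(22, 7): d=(14,5) right/bottom  bias=-1
  edge (22, 7)→(14, 6): d=(-8,-1) top-left  bias=+0
    (6,2)@(13, 5): e=[2,17,7] → █
    (7,2)@(15, 5): e=[10,7,9] → █
    (8,2)@(17, 5): e=[18,-3,11] → ·
    (6,3)@(13, 7): e=[-10,45,-9] → ·
    (7,3)@(15, 7): e=[-2,35,-7] → ·
  covered (2 px):
    · · · · · · · · · · · ·
    · · · · · · · · · · · ·
    · · · · · · █ █ · · · ·
    · · · · · · · · · · · ·
    · · · · · · · · · · · ·
T2:
  2·area = 40  (B↔C swapped to make it positive)
  edge (16, 2)→(4, 4): d=(-12,2) right/bottom  bias=-1
  edge (4, 4)→(8, 0): d=(4,-4) top-left  bias=+0
  edge (8, 0)→(16, 2): d=(8,2) right/bottom  bias=-1
    (3,0)@(7, 1): e=[30,0,10] → █  [on edge]
    (4,0)@(9, 1): e=[26,8,6] → █
    (5,0)@(11, 1): e=[22,16,2] → █
    (6,0)@(13, 1): e=[18,24,-2] → ·
    (2,1)@(5, 3): e=[10,0,30] → █  [on edge]
    (5,1)@(11, 3): e=[-2,24,18] → ·
    (1,2)@(3, 5): e=[-10,0,50] → ·  [on edge]
    (2,2)@(5, 5): e=[-14,8,46] → ·
    (3,2)@(7, 5): e=[-18,16,42] → ·
    (4,2)@(9, 5): e=[-22,24,38] → ·
    (0,3)@(1, 7): e=[-30,0,70] → ·  [on edge]
  covered (6 px):
    · · · █ █ █ · · · · · ·
    · · █ █ █ · · · · · · ·
    · · · · · · · · · · · ·
    · · · · · · · · · · · ·
    · · · · · · · · · · · ·
T3:
  2·area = 64
  edge (16, 4)→(2, 0): d=(-14,-4) top-left  bias=+0
  edge (2, 0)→(18, 0): d=(16,0) top-left  bias=+0
  edge (18, 0)→(16, 4): d=(-2,4) right/bottom  bias=-1
    (3,0)@(7, 1): e=[6,16,42] → █
    (4,0)@(9, 1): e=[14,16,34] → █
    (5,0)@(11, 1): e=[22,16,26] → █
    (6,0)@(13, 1): e=[30,16,18] → █
    (7,0)@(15, 1): e=[38,16,10] → █
    (8,0)@(17, 1): e=[46,16,2] → █
    (9,0)@(19, 1): e=[54,16,-6] → ·
    (3,1)@(7, 3): e=[-22,48,38] → ·
    (4,1)@(9, 3): e=[-14,48,30] → ·
    (5,1)@(11, 3): e=[-6,48,22] → ·
    (6,1)@(13, 3): e=[2,48,14] → █
    (8,1)@(17, 3): e=[18,48,-2] → ·
  covered (8 px):
    · · · █ █ █ █ █ █ · · ·
    · · · · · · █ █ · · · ·
    · · · · · · · · · · · ·
    · · · · · · · · · · · ·
    · · · · · · · · · · · ·

Final: [7,9,10]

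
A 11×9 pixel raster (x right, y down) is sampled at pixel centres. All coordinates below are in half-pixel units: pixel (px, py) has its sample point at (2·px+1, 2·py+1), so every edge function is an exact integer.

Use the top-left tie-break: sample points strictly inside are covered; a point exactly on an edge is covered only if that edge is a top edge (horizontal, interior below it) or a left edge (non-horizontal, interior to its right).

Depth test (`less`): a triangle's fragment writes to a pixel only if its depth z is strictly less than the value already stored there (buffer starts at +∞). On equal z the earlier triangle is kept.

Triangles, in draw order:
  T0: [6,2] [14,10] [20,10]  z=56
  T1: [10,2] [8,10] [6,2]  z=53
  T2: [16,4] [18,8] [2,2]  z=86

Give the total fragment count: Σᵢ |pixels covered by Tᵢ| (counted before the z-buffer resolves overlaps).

T0:
  2·area = 48  (B↔C swapped to make it positive)
  edge (6, 2)→(20, 10): d=(14,8) right/bottom  bias=-1
  edge (20, 10)→(14, 10): d=(-6,0) right/bottom  bias=-1
  edge (14, 10)→(6, 2): d=(-8,-8) top-left  bias=+0
    (2,0)@(5, 1): e=[-6,54,0] → ·  [on edge]
    (3,1)@(7, 3): e=[6,42,0] → #  [on edge]
    (4,1)@(9, 3): e=[-10,42,16] → ·
    (3,2)@(7, 5): e=[34,30,-16] → ·
    (4,2)@(9, 5): e=[18,30,0] → #  [on edge]
    (5,2)@(11, 5): e=[2,30,16] → #
    (6,2)@(13, 5): e=[-14,30,32] → ·
    (4,3)@(9, 7): e=[46,18,-16] → ·
    (5,3)@(11, 7): e=[30,18,0] → #  [on edge]
    (6,3)@(13, 7): e=[14,18,16] → #
    (7,3)@(15, 7): e=[-2,18,32] → ·
    (5,4)@(11, 9): e=[58,6,-16] → ·
    (6,4)@(13, 9): e=[42,6,0] → #  [on edge]
    (7,5)@(15, 11): e=[54,-6,0] → ·  [on edge]
    (8,6)@(17, 13): e=[66,-18,0] → ·  [on edge]
    (9,7)@(19, 15): e=[78,-30,0] → ·  [on edge]
    (10,8)@(21, 17): e=[90,-42,0] → ·  [on edge]
  covered (8 px):
    · · · · · · · · · · ·
    · · · # · · · · · · ·
    · · · · # # · · · · ·
    · · · · · # # · · · ·
    · · · · · · # # # · ·
    · · · · · · · · · · ·
    · · · · · · · · · · ·
    · · · · · · · · · · ·
    · · · · · · · · · · ·
T1:
  2·area = 32
  edge (10, 2)→(8, 10): d=(-2,8) right/bottom  bias=-1
  edge (8, 10)→(6, 2): d=(-2,-8) top-left  bias=+0
  edge (6, 2)→(10, 2): d=(4,0) top-left  bias=+0
    (3,1)@(7, 3): e=[22,6,4] → #
    (4,1)@(9, 3): e=[6,22,4] → #
    (5,1)@(11, 3): e=[-10,38,4] → ·
    (3,2)@(7, 5): e=[18,2,12] → #
    (5,2)@(11, 5): e=[-14,34,12] → ·
    (3,3)@(7, 7): e=[14,-2,20] → ·
    (4,3)@(9, 7): e=[-2,14,20] → ·
  covered (4 px):
    · · · · · · · · · · ·
    · · · # # · · · · · ·
    · · · # # · · · · · ·
    · · · · · · · · · · ·
    · · · · · · · · · · ·
    · · · · · · · · · · ·
    · · · · · · · · · · ·
    · · · · · · · · · · ·
    · · · · · · · · · · ·
T2:
  2·area = 52
  edge (16, 4)→(18, 8): d=(2,4) right/bottom  bias=-1
  edge (18, 8)→(2, 2): d=(-16,-6) top-left  bias=+0
  edge (2, 2)→(16, 4): d=(14,2) right/bottom  bias=-1
    (2,1)@(5, 3): e=[42,2,8] → #
    (3,1)@(7, 3): e=[34,14,4] → #
    (4,1)@(9, 3): e=[26,26,0] → ·  [on edge]
    (2,2)@(5, 5): e=[46,-30,36] → ·
    (3,2)@(7, 5): e=[38,-18,32] → ·
    (5,2)@(11, 5): e=[22,6,24] → #
    (6,2)@(13, 5): e=[14,18,20] → #
    (7,2)@(15, 5): e=[6,30,16] → #
    (8,2)@(17, 5): e=[-2,42,12] → ·
    (5,3)@(11, 7): e=[26,-26,52] → ·
    (6,3)@(13, 7): e=[18,-14,48] → ·
    (7,3)@(15, 7): e=[10,-2,44] → ·
  covered (6 px):
    · · · · · · · · · · ·
    · · # # · · · · · · ·
    · · · · · # # # · · ·
    · · · · · · · · # · ·
    · · · · · · · · · · ·
    · · · · · · · · · · ·
    · · · · · · · · · · ·
    · · · · · · · · · · ·
    · · · · · · · · · · ·

Final: 18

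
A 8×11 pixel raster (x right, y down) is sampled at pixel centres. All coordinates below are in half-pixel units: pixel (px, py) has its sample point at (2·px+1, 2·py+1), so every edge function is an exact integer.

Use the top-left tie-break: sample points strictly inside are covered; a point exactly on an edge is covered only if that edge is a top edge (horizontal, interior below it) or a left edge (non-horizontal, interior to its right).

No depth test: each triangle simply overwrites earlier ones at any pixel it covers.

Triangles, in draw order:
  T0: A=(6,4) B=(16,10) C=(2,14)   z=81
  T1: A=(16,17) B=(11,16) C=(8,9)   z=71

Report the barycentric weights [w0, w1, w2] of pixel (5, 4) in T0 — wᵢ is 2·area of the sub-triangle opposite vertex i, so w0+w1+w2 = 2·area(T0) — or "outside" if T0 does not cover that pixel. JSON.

T0:
  2·area = 124
  edge (6, 4)→(16, 10): d=(10,6) right/bottom  bias=-1
  edge (16, 10)→(2, 14): d=(-14,4) right/bottom  bias=-1
  edge (2, 14)→(6, 4): d=(4,-10) top-left  bias=+0
    (0,0)@(1, 1): e=[0,186,-62] → ·  [on edge]
    (3,2)@(7, 5): e=[4,106,14] → #
    (4,2)@(9, 5): e=[-8,98,34] → ·
    (2,3)@(5, 7): e=[36,86,2] → #
    (4,3)@(9, 7): e=[12,70,42] → #
    (5,3)@(11, 7): e=[0,62,62] → ·  [on edge]
    (2,4)@(5, 9): e=[56,58,10] → #
    (5,4)@(11, 9): e=[20,34,70] → #
    (6,4)@(13, 9): e=[8,26,90] → #
    (7,4)@(15, 9): e=[-4,18,110] → ·
    (2,5)@(5, 11): e=[76,30,18] → #
    (6,5)@(13, 11): e=[28,-2,98] → ·
  covered (15 px):
    · · · · · · · ·
    · · · · · · · ·
    · · · # · · · ·
    · · # # # · · ·
    · · # # # # # ·
    · · # # # # · ·
    · # # · · · · ·
    · · · · · · · ·
    · · · · · · · ·
    · · · · · · · ·
    · · · · · · · ·
T1:
  2·area = 32
  edge (16, 17)→(11, 16): d=(-5,-1) top-left  bias=+0
  edge (11, 16)→(8, 9): d=(-3,-7) top-left  bias=+0
  edge (8, 9)→(16, 17): d=(8,8) right/bottom  bias=-1
    (4,5)@(9, 11): e=[23,1,8] → #
    (5,5)@(11, 11): e=[25,15,-8] → ·
    (4,6)@(9, 13): e=[13,-5,24] → ·
    (5,6)@(11, 13): e=[15,9,8] → #
    (6,6)@(13, 13): e=[17,23,-8] → ·
    (5,7)@(11, 15): e=[5,3,24] → #
    (6,7)@(13, 15): e=[7,17,8] → #
    (7,7)@(15, 15): e=[9,31,-8] → ·
    (5,8)@(11, 17): e=[-5,-3,40] → ·
    (6,8)@(13, 17): e=[-3,11,24] → ·
  covered (4 px):
    · · · · · · · ·
    · · · · · · · ·
    · · · · · · · ·
    · · · · · · · ·
    · · · · · · · ·
    · · · · # · · ·
    · · · · · # · ·
    · · · · · # # ·
    · · · · · · · ·
    · · · · · · · ·
    · · · · · · · ·

Answer: [34,70,20]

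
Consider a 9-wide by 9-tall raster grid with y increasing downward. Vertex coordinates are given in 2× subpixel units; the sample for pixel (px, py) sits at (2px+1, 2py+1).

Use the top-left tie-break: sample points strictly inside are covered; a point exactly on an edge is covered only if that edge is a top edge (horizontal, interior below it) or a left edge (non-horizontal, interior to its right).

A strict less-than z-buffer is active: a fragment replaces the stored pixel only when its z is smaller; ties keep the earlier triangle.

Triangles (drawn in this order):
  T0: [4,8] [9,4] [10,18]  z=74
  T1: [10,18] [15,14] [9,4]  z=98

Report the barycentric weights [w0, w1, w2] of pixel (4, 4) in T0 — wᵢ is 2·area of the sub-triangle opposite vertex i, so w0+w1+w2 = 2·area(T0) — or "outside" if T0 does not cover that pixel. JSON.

T0:
  2·area = 74
  edge (4, 8)→(9, 4): d=(5,-4) top-left  bias=+0
  edge (9, 4)→(10, 18): d=(1,14) right/bottom  bias=-1
  edge (10, 18)→(4, 8): d=(-6,-10) top-left  bias=+0
    (0,1)@(1, 3): e=[-37,111,0] → ·  [on edge]
    (4,2)@(9, 5): e=[5,1,68] → #
    (5,2)@(11, 5): e=[13,-27,88] → ·
    (3,3)@(7, 7): e=[7,31,36] → #
    (5,3)@(11, 7): e=[23,-25,76] → ·
    (2,4)@(5, 9): e=[9,61,4] → #
    (5,4)@(11, 9): e=[33,-23,64] → ·
    (2,5)@(5, 11): e=[19,63,-8] → ·
    (3,5)@(7, 11): e=[27,35,12] → #
    (5,5)@(11, 11): e=[43,-21,52] → ·
    (3,6)@(7, 13): e=[37,37,0] → #  [on edge]
    (5,6)@(11, 13): e=[53,-19,40] → ·
  covered (11 px):
    · · · · · · · · ·
    · · · · · · · · ·
    · · · · # · · · ·
    · · · # # · · · ·
    · · # # # · · · ·
    · · · # # · · · ·
    · · · # # · · · ·
    · · · · # · · · ·
    · · · · · · · · ·
T1:
  2·area = 74  (B↔C swapped to make it positive)
  edge (10, 18)→(9, 4): d=(-1,-14) top-left  bias=+0
  edge (9, 4)→(15, 14): d=(6,10) right/bottom  bias=-1
  edge (15, 14)→(10, 18): d=(-5,4) right/bottom  bias=-1
    (5,4)@(11, 9): e=[23,10,41] → #
    (6,4)@(13, 9): e=[51,-10,33] → ·
    (5,5)@(11, 11): e=[21,22,31] → #
    (6,5)@(13, 11): e=[49,2,23] → #
    (7,5)@(15, 11): e=[77,-18,15] → ·
    (5,6)@(11, 13): e=[19,34,21] → #
    (7,6)@(15, 13): e=[75,-6,5] → ·
    (5,7)@(11, 15): e=[17,46,11] → #
    (7,7)@(15, 15): e=[73,6,-5] → ·
    (5,8)@(11, 17): e=[15,58,1] → #
    (6,8)@(13, 17): e=[43,38,-7] → ·
  covered (8 px):
    · · · · · · · · ·
    · · · · · · · · ·
    · · · · · · · · ·
    · · · · · · · · ·
    · · · · · # · · ·
    · · · · · # # · ·
    · · · · · # # · ·
    · · · · · # # · ·
    · · · · · # · · ·

Final: [5,44,25]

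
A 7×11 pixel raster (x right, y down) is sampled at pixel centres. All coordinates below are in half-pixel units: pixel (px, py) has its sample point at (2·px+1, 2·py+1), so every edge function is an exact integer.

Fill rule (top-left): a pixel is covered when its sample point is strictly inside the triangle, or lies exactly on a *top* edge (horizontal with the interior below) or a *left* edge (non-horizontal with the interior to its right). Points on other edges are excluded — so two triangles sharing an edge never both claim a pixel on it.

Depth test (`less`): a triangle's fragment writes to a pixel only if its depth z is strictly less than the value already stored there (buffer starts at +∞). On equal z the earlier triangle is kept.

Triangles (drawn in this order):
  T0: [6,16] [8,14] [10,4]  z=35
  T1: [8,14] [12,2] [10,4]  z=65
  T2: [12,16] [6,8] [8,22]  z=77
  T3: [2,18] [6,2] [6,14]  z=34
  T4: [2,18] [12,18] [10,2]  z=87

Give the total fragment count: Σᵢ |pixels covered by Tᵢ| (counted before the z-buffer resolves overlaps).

T0:
  2·area = 16  (B↔C swapped to make it positive)
  edge (6, 16)→(10, 4): d=(4,-12) top-left  bias=+0
  edge (10, 4)→(8, 14): d=(-2,10) right/bottom  bias=-1
  edge (8, 14)→(6, 16): d=(-2,2) right/bottom  bias=-1
    (5,0)@(11, 1): e=[0,-4,20] → ·  [on edge]
    (4,3)@(9, 7): e=[0,4,12] → #  [on edge]
    (5,3)@(11, 7): e=[24,-16,8] → ·
    (4,4)@(9, 9): e=[8,0,8] → ·  [on edge]
    (6,4)@(13, 9): e=[56,-40,0] → ·  [on edge]
    (5,5)@(11, 11): e=[40,-24,0] → ·  [on edge]
    (3,6)@(7, 13): e=[0,12,4] → #  [on edge]
    (4,6)@(9, 13): e=[24,-8,0] → ·  [on edge]
    (3,7)@(7, 15): e=[8,8,0] → ·  [on edge]
    (2,8)@(5, 17): e=[-8,24,0] → ·  [on edge]
    (1,9)@(3, 19): e=[-24,40,0] → ·  [on edge]
    (2,9)@(5, 19): e=[0,20,-4] → ·  [on edge]
    (3,9)@(7, 19): e=[24,0,-8] → ·  [on edge]
    (0,10)@(1, 21): e=[-40,56,0] → ·  [on edge]
  covered (2 px):
    · · · · · · ·
    · · · · · · ·
    · · · · · · ·
    · · · · # · ·
    · · · · · · ·
    · · · · · · ·
    · · · # · · ·
    · · · · · · ·
    · · · · · · ·
    · · · · · · ·
    · · · · · · ·
T1:
  2·area = 16  (B↔C swapped to make it positive)
  edge (8, 14)→(10, 4): d=(2,-10) top-left  bias=+0
  edge (10, 4)→(12, 2): d=(2,-2) top-left  bias=+0
  edge (12, 2)→(8, 14): d=(-4,12) right/bottom  bias=-1
    (6,0)@(13, 1): e=[24,0,-8] → ·  [on edge]
    (5,1)@(11, 3): e=[8,0,8] → #  [on edge]
    (6,1)@(13, 3): e=[28,4,-16] → ·
    (4,2)@(9, 5): e=[-8,0,24] → ·  [on edge]
    (5,2)@(11, 5): e=[12,4,0] → ·  [on edge]
    (3,3)@(7, 7): e=[-24,0,40] → ·  [on edge]
    (2,4)@(5, 9): e=[-40,0,56] → ·  [on edge]
    (4,4)@(9, 9): e=[0,8,8] → #  [on edge]
    (5,4)@(11, 9): e=[20,12,-16] → ·
    (1,5)@(3, 11): e=[-56,0,72] → ·  [on edge]
    (4,5)@(9, 11): e=[4,12,0] → ·  [on edge]
    (0,6)@(1, 13): e=[-72,0,88] → ·  [on edge]
    (3,8)@(7, 17): e=[-4,20,0] → ·  [on edge]
    (3,9)@(7, 19): e=[0,24,-8] → ·  [on edge]
  covered (2 px):
    · · · · · · ·
    · · · · · # ·
    · · · · · · ·
    · · · · · · ·
    · · · · # · ·
    · · · · · · ·
    · · · · · · ·
    · · · · · · ·
    · · · · · · ·
    · · · · · · ·
    · · · · · · ·
T2:
  2·area = 68  (B↔C swapped to make it positive)
  edge (12, 16)→(8, 22): d=(-4,6) right/bottom  bias=-1
  edge (8, 22)→(6, 8): d=(-2,-14) top-left  bias=+0
  edge (6, 8)→(12, 16): d=(6,8) right/bottom  bias=-1
    (2,0)@(5, 1): e=[102,0,-34] → ·  [on edge]
    (3,5)@(7, 11): e=[50,8,10] → #
    (4,5)@(9, 11): e=[38,36,-6] → ·
    (3,6)@(7, 13): e=[42,4,22] → #
    (4,6)@(9, 13): e=[30,32,6] → #
    (5,6)@(11, 13): e=[18,60,-10] → ·
    (3,7)@(7, 15): e=[34,0,34] → #  [on edge]
    (5,7)@(11, 15): e=[10,56,2] → #
    (6,7)@(13, 15): e=[-2,84,-14] → ·
    (3,8)@(7, 17): e=[26,-4,46] → ·
    (4,8)@(9, 17): e=[14,24,30] → #
    (6,8)@(13, 17): e=[-10,80,-2] → ·
  covered (9 px):
    · · · · · · ·
    · · · · · · ·
    · · · · · · ·
    · · · · · · ·
    · · · · · · ·
    · · · # · · ·
    · · · # # · ·
    · · · # # # ·
    · · · · # # ·
    · · · · # · ·
    · · · · · · ·
T3:
  2·area = 48
  edge (2, 18)→(6, 2): d=(4,-16) top-left  bias=+0
  edge (6, 2)→(6, 14): d=(0,12) right/bottom  bias=-1
  edge (6, 14)→(2, 18): d=(-4,4) right/bottom  bias=-1
    (2,3)@(5, 7): e=[4,12,32] → #
    (3,3)@(7, 7): e=[36,-12,24] → ·
    (6,3)@(13, 7): e=[132,-84,0] → ·  [on edge]
    (2,4)@(5, 9): e=[12,12,24] → #
    (3,4)@(7, 9): e=[44,-12,16] → ·
    (5,4)@(11, 9): e=[108,-60,0] → ·  [on edge]
    (2,5)@(5, 11): e=[20,12,16] → #
    (3,5)@(7, 11): e=[52,-12,8] → ·
    (4,5)@(9, 11): e=[84,-36,0] → ·  [on edge]
    (2,6)@(5, 13): e=[28,12,8] → #
    (3,6)@(7, 13): e=[60,-12,0] → ·  [on edge]
    (1,7)@(3, 15): e=[4,36,8] → #
    (2,7)@(5, 15): e=[36,12,0] → ·  [on edge]
    (1,8)@(3, 17): e=[12,36,0] → ·  [on edge]
    (0,9)@(1, 19): e=[-12,60,0] → ·  [on edge]
  covered (5 px):
    · · · · · · ·
    · · · · · · ·
    · · · · · · ·
    · · # · · · ·
    · · # · · · ·
    · · # · · · ·
    · · # · · · ·
    · # · · · · ·
    · · · · · · ·
    · · · · · · ·
    · · · · · · ·
T4:
  2·area = 160  (B↔C swapped to make it positive)
  edge (2, 18)→(10, 2): d=(8,-16) top-left  bias=+0
  edge (10, 2)→(12, 18): d=(2,16) right/bottom  bias=-1
  edge (12, 18)→(2, 18): d=(-10,0) right/bottom  bias=-1
    (4,2)@(9, 5): e=[8,22,130] → #
    (5,2)@(11, 5): e=[40,-10,130] → ·
    (4,3)@(9, 7): e=[24,26,110] → #
    (5,3)@(11, 7): e=[56,-6,110] → ·
    (3,4)@(7, 9): e=[8,62,90] → #
    (5,4)@(11, 9): e=[72,-2,90] → ·
    (3,5)@(7, 11): e=[24,66,70] → #
    (5,5)@(11, 11): e=[88,2,70] → #
    (6,5)@(13, 11): e=[120,-30,70] → ·
    (2,6)@(5, 13): e=[8,102,50] → #
    (6,6)@(13, 13): e=[136,-26,50] → ·
    (2,7)@(5, 15): e=[24,106,30] → #
  covered (20 px):
    · · · · · · ·
    · · · · · · ·
    · · · · # · ·
    · · · · # · ·
    · · · # # · ·
    · · · # # # ·
    · · # # # # ·
    · · # # # # ·
    · # # # # # ·
    · · · · · · ·
    · · · · · · ·

Answer: 38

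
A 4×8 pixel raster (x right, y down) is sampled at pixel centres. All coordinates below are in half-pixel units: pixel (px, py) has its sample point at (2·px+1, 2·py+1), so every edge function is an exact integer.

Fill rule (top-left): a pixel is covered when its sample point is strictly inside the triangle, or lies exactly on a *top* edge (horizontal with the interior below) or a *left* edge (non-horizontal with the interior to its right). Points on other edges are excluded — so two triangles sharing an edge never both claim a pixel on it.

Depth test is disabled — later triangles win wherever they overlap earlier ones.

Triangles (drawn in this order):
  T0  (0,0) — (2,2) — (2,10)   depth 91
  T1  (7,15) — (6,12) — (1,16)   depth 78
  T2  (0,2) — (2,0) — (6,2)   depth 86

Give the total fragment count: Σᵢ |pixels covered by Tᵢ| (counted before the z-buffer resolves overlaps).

T0:
  2·area = 16
  edge (0, 0)→(2, 2): d=(2,2) right/bottom  bias=-1
  edge (2, 2)→(2, 10): d=(0,8) right/bottom  bias=-1
  edge (2, 10)→(0, 0): d=(-2,-10) top-left  bias=+0
    (0,0)@(1, 1): e=[0,8,8] → ·  [on edge]
    (0,1)@(1, 3): e=[4,8,4] → █
    (1,1)@(3, 3): e=[0,-8,24] → ·  [on edge]
    (0,2)@(1, 5): e=[8,8,0] → █  [on edge]
    (1,2)@(3, 5): e=[4,-8,20] → ·
    (2,2)@(5, 5): e=[0,-24,40] → ·  [on edge]
    (0,3)@(1, 7): e=[12,8,-4] → ·
    (3,3)@(7, 7): e=[0,-40,56] → ·  [on edge]
    (1,7)@(3, 15): e=[24,-8,0] → ·  [on edge]
  covered (2 px):
    · · · ·
    █ · · ·
    █ · · ·
    · · · ·
    · · · ·
    · · · ·
    · · · ·
    · · · ·
T1:
  2·area = 19  (B↔C swapped to make it positive)
  edge (7, 15)→(1, 16): d=(-6,1) right/bottom  bias=-1
  edge (1, 16)→(6, 12): d=(5,-4) top-left  bias=+0
  edge (6, 12)→(7, 15): d=(1,3) right/bottom  bias=-1
    (1,1)@(3, 3): e=[76,-57,0] → ·  [on edge]
    (2,4)@(5, 9): e=[38,-19,0] → ·  [on edge]
    (2,6)@(5, 13): e=[14,1,4] → █
    (3,6)@(7, 13): e=[12,9,-2] → ·
    (1,7)@(3, 15): e=[4,3,12] → █
    (3,7)@(7, 15): e=[0,19,0] → ·  [on edge]
  covered (3 px):
    · · · ·
    · · · ·
    · · · ·
    · · · ·
    · · · ·
    · · · ·
    · · █ ·
    · █ █ ·
T2:
  2·area = 12
  edge (0, 2)→(2, 0): d=(2,-2) top-left  bias=+0
  edge (2, 0)→(6, 2): d=(4,2) right/bottom  bias=-1
  edge (6, 2)→(0, 2): d=(-6,0) right/bottom  bias=-1
    (0,0)@(1, 1): e=[0,6,6] → █  [on edge]
    (1,0)@(3, 1): e=[4,2,6] → █
    (2,0)@(5, 1): e=[8,-2,6] → ·
    (0,1)@(1, 3): e=[4,14,-6] → ·
    (1,1)@(3, 3): e=[8,10,-6] → ·
  covered (2 px):
    █ █ · ·
    · · · ·
    · · · ·
    · · · ·
    · · · ·
    · · · ·
    · · · ·
    · · · ·

Answer: 7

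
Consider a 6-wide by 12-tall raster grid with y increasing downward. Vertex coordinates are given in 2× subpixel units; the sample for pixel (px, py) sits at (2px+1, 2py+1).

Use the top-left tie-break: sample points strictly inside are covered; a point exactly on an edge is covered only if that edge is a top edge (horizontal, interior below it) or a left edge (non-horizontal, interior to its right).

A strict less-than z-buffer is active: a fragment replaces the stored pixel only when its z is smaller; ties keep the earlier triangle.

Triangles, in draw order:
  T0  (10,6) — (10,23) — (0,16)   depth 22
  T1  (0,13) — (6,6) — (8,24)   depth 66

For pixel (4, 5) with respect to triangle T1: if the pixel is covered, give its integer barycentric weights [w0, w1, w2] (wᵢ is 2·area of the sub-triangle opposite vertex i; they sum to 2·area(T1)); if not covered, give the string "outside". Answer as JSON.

T0:
  2·area = 170
  edge (10, 6)→(10, 23): d=(0,17) right/bottom  bias=-1
  edge (10, 23)→(0, 16): d=(-10,-7) top-left  bias=+0
  edge (0, 16)→(10, 6): d=(10,-10) top-left  bias=+0
    (5,2)@(11, 5): e=[-17,187,0] → ·  [on edge]
    (4,3)@(9, 7): e=[17,153,0] → #  [on edge]
    (5,3)@(11, 7): e=[-17,167,20] → ·
    (3,4)@(7, 9): e=[51,119,0] → #  [on edge]
    (5,4)@(11, 9): e=[-17,147,40] → ·
    (2,5)@(5, 11): e=[85,85,0] → #  [on edge]
    (5,5)@(11, 11): e=[-17,127,60] → ·
    (1,6)@(3, 13): e=[119,51,0] → #  [on edge]
    (5,6)@(11, 13): e=[-17,107,80] → ·
    (0,7)@(1, 15): e=[153,17,0] → #  [on edge]
    (5,7)@(11, 15): e=[-17,87,100] → ·
    (0,8)@(1, 17): e=[153,-3,20] → ·
  covered (23 px):
    · · · · · ·
    · · · · · ·
    · · · · · ·
    · · · · # ·
    · · · # # ·
    · · # # # ·
    · # # # # ·
    # # # # # ·
    · # # # # ·
    · · # # # ·
    · · · · # ·
    · · · · · ·
T1:
  2·area = 122
  edge (0, 13)→(6, 6): d=(6,-7) top-left  bias=+0
  edge (6, 6)→(8, 24): d=(2,18) right/bottom  bias=-1
  edge (8, 24)→(0, 13): d=(-8,-11) top-left  bias=+0
    (2,4)@(5, 9): e=[11,24,87] → #
    (3,4)@(7, 9): e=[25,-12,109] → ·
    (1,5)@(3, 11): e=[9,64,49] → #
    (3,5)@(7, 11): e=[37,-8,93] → ·
    (0,6)@(1, 13): e=[7,104,11] → #
    (3,6)@(7, 13): e=[49,-4,77] → ·
    (0,7)@(1, 15): e=[19,108,-5] → ·
    (1,7)@(3, 15): e=[33,72,17] → #
    (3,7)@(7, 15): e=[61,0,61] → ·  [on edge]
    (1,8)@(3, 17): e=[45,76,1] → #
    (3,8)@(7, 17): e=[73,4,45] → #
    (4,8)@(9, 17): e=[87,-32,67] → ·
  covered (14 px):
    · · · · · ·
    · · · · · ·
    · · · · · ·
    · · · · · ·
    · · # · · ·
    · # # · · ·
    # # # · · ·
    · # # · · ·
    · # # # · ·
    · · # # · ·
    · · · # · ·
    · · · · · ·

Answer: "outside"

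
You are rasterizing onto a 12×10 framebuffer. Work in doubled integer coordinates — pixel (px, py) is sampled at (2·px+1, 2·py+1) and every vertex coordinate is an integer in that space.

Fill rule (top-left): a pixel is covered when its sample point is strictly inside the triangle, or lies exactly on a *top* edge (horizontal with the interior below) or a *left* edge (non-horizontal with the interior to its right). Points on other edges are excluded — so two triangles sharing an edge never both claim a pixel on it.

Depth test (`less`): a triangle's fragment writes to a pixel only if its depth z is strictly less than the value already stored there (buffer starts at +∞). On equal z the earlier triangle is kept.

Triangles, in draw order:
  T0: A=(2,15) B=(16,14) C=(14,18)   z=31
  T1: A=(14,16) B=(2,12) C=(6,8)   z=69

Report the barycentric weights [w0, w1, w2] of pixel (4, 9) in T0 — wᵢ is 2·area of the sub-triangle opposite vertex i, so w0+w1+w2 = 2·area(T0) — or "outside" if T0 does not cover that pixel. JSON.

T0:
  2·area = 54
  edge (2, 15)→(16, 14): d=(14,-1) top-left  bias=+0
  edge (16, 14)→(14, 18): d=(-2,4) right/bottom  bias=-1
  edge (14, 18)→(2, 15): d=(-12,-3) top-left  bias=+0
    (1,7)@(3, 15): e=[1,50,3] → #
    (2,7)@(5, 15): e=[3,42,9] → #
    (3,7)@(7, 15): e=[5,34,15] → #
    (4,7)@(9, 15): e=[7,26,21] → #
    (5,7)@(11, 15): e=[9,18,27] → #
    (6,7)@(13, 15): e=[11,10,33] → #
    (7,7)@(15, 15): e=[13,2,39] → #
    (8,7)@(17, 15): e=[15,-6,45] → ·
    (1,8)@(3, 17): e=[29,46,-21] → ·
    (2,8)@(5, 17): e=[31,38,-15] → ·
    (3,8)@(7, 17): e=[33,30,-9] → ·
    (4,8)@(9, 17): e=[35,22,-3] → ·
  covered (9 px):
    · · · · · · · · · · · ·
    · · · · · · · · · · · ·
    · · · · · · · · · · · ·
    · · · · · · · · · · · ·
    · · · · · · · · · · · ·
    · · · · · · · · · · · ·
    · · · · · · · · · · · ·
    · # # # # # # # · · · ·
    · · · · · # # · · · · ·
    · · · · · · · · · · · ·
T1:
  2·area = 64
  edge (14, 16)→(2, 12): d=(-12,-4) top-left  bias=+0
  edge (2, 12)→(6, 8): d=(4,-4) top-left  bias=+0
  edge (6, 8)→(14, 16): d=(8,8) right/bottom  bias=-1
    (6,0)@(13, 1): e=[176,0,-112] → ·  [on edge]
    (0,1)@(1, 3): e=[104,-40,0] → ·  [on edge]
    (5,1)@(11, 3): e=[144,0,-80] → ·  [on edge]
    (1,2)@(3, 5): e=[88,-24,0] → ·  [on edge]
    (4,2)@(9, 5): e=[112,0,-48] → ·  [on edge]
    (2,3)@(5, 7): e=[72,-8,0] → ·  [on edge]
    (3,3)@(7, 7): e=[80,0,-16] → ·  [on edge]
    (2,4)@(5, 9): e=[48,0,16] → #  [on edge]
    (3,4)@(7, 9): e=[56,8,0] → ·  [on edge]
    (1,5)@(3, 11): e=[16,0,48] → #  [on edge]
    (3,5)@(7, 11): e=[32,16,16] → #
    (4,5)@(9, 11): e=[40,24,0] → ·  [on edge]
    (0,6)@(1, 13): e=[-16,0,80] → ·  [on edge]
    (2,6)@(5, 13): e=[0,16,48] → #  [on edge]
    (5,6)@(11, 13): e=[24,40,0] → ·  [on edge]
    (5,7)@(11, 15): e=[0,48,16] → #  [on edge]
    (6,7)@(13, 15): e=[8,56,0] → ·  [on edge]
    (7,8)@(15, 17): e=[-8,72,0] → ·  [on edge]
    (8,8)@(17, 17): e=[0,80,-16] → ·  [on edge]
    (8,9)@(17, 19): e=[-24,88,0] → ·  [on edge]
    (11,9)@(23, 19): e=[0,112,-48] → ·  [on edge]
  covered (8 px):
    · · · · · · · · · · · ·
    · · · · · · · · · · · ·
    · · · · · · · · · · · ·
    · · · · · · · · · · · ·
    · · # · · · · · · · · ·
    · # # # · · · · · · · ·
    · · # # # · · · · · · ·
    · · · · · # · · · · · ·
    · · · · · · · · · · · ·
    · · · · · · · · · · · ·

Result: "outside"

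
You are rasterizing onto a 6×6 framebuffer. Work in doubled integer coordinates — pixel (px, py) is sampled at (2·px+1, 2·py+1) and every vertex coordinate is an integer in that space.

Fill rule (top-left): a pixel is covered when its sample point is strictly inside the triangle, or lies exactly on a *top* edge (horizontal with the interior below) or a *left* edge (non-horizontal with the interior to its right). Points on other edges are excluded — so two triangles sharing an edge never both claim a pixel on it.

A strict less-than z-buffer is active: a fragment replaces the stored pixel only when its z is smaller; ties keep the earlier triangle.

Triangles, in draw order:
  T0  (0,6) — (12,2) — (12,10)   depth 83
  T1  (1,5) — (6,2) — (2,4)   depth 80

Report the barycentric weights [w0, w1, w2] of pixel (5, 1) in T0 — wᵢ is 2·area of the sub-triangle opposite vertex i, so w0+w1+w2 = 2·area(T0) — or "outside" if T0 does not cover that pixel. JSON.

T0:
  2·area = 96
  edge (0, 6)→(12, 2): d=(12,-4) top-left  bias=+0
  edge (12, 2)→(12, 10): d=(0,8) right/bottom  bias=-1
  edge (12, 10)→(0, 6): d=(-12,-4) top-left  bias=+0
    (4,1)@(9, 3): e=[0,24,72] → X  [on edge]
    (5,1)@(11, 3): e=[8,8,80] → X
    (1,2)@(3, 5): e=[0,72,24] → X  [on edge]
    (2,2)@(5, 5): e=[8,56,32] → X
    (3,2)@(7, 5): e=[16,40,40] → X
    (1,3)@(3, 7): e=[24,72,0] → X  [on edge]
    (1,4)@(3, 9): e=[48,72,-24] → .
    (2,4)@(5, 9): e=[56,56,-16] → .
    (3,4)@(7, 9): e=[64,40,-8] → .
    (4,4)@(9, 9): e=[72,24,0] → X  [on edge]
    (4,5)@(9, 11): e=[96,24,-24] → .
    (5,5)@(11, 11): e=[104,8,-16] → .
  covered (14 px):
    . . . . . .
    . . . . X X
    . X X X X X
    . X X X X X
    . . . . X X
    . . . . . .
T1:
  2·area = 2  (B↔C swapped to make it positive)
  edge (1, 5)→(2, 4): d=(1,-1) top-left  bias=+0
  edge (2, 4)→(6, 2): d=(4,-2) top-left  bias=+0
  edge (6, 2)→(1, 5): d=(-5,3) right/bottom  bias=-1
    (2,0)@(5, 1): e=[0,-6,8] → .  [on edge]
    (1,1)@(3, 3): e=[0,-2,4] → .  [on edge]
    (0,2)@(1, 5): e=[0,2,0] → .  [on edge]
  covered (0 px):
    . . . . . .
    . . . . . .
    . . . . . .
    . . . . . .
    . . . . . .
    . . . . . .

Result: [8,80,8]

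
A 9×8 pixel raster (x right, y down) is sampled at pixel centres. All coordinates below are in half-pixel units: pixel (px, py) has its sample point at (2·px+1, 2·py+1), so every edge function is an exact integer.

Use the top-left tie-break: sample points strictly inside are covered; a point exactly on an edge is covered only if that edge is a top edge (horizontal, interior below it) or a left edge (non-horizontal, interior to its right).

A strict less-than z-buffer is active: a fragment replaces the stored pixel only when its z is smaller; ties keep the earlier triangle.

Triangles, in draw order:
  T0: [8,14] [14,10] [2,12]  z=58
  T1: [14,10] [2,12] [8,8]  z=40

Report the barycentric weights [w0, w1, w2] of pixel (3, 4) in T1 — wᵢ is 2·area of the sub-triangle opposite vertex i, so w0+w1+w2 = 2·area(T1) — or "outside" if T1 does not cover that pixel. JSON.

T0:
  2·area = 36  (B↔C swapped to make it positive)
  edge (8, 14)→(2, 12): d=(-6,-2) top-left  bias=+0
  edge (2, 12)→(14, 10): d=(12,-2) top-left  bias=+0
  edge (14, 10)→(8, 14): d=(-6,4) right/bottom  bias=-1
    (4,5)@(9, 11): e=[20,2,14] → #
    (5,5)@(11, 11): e=[24,6,6] → #
    (6,5)@(13, 11): e=[28,10,-2] → ·
    (2,6)@(5, 13): e=[0,18,18] → #  [on edge]
    (3,6)@(7, 13): e=[4,22,10] → #
    (5,6)@(11, 13): e=[12,30,-6] → ·
    (2,7)@(5, 15): e=[-12,42,6] → ·
    (3,7)@(7, 15): e=[-8,46,-2] → ·
    (4,7)@(9, 15): e=[-4,50,-10] → ·
    (5,7)@(11, 15): e=[0,54,-18] → ·  [on edge]
  covered (5 px):
    · · · · · · · · ·
    · · · · · · · · ·
    · · · · · · · · ·
    · · · · · · · · ·
    · · · · · · · · ·
    · · · · # # · · ·
    · · # # # · · · ·
    · · · · · · · · ·
T1:
  2·area = 36
  edge (14, 10)→(2, 12): d=(-12,2) right/bottom  bias=-1
  edge (2, 12)→(8, 8): d=(6,-4) top-left  bias=+0
  edge (8, 8)→(14, 10): d=(6,2) right/bottom  bias=-1
    (2,3)@(5, 7): e=[54,-18,0] → ·  [on edge]
    (3,4)@(7, 9): e=[26,2,8] → #
    (4,4)@(9, 9): e=[22,10,4] → #
    (5,4)@(11, 9): e=[18,18,0] → ·  [on edge]
    (2,5)@(5, 11): e=[6,6,24] → #
    (4,5)@(9, 11): e=[-2,22,16] → ·
    (8,5)@(17, 11): e=[-18,54,0] → ·  [on edge]
    (2,6)@(5, 13): e=[-18,18,36] → ·
    (3,6)@(7, 13): e=[-22,26,32] → ·
  covered (4 px):
    · · · · · · · · ·
    · · · · · · · · ·
    · · · · · · · · ·
    · · · · · · · · ·
    · · · # # · · · ·
    · · # # · · · · ·
    · · · · · · · · ·
    · · · · · · · · ·

Final: [2,8,26]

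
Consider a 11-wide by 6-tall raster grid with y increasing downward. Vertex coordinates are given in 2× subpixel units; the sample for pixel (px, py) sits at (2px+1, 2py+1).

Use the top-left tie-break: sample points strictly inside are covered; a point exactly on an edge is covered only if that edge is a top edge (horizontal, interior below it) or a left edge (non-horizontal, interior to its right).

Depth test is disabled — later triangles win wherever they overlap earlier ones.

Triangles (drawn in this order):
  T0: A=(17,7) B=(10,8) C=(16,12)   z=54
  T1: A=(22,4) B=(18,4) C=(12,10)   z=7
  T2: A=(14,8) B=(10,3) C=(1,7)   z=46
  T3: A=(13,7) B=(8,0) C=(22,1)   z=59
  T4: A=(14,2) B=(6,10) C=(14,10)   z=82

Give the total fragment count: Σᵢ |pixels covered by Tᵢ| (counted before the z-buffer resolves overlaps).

T0:
  2·area = 34  (B↔C swapped to make it positive)
  edge (17, 7)→(16, 12): d=(-1,5) right/bottom  bias=-1
  edge (16, 12)→(10, 8): d=(-6,-4) top-left  bias=+0
  edge (10, 8)→(17, 7): d=(7,-1) top-left  bias=+0
    (8,3)@(17, 7): e=[0,34,0] → .  [on edge]
    (1,4)@(3, 9): e=[68,-34,0] → .  [on edge]
    (6,4)@(13, 9): e=[18,6,10] → X
    (7,4)@(15, 9): e=[8,14,12] → X
    (8,4)@(17, 9): e=[-2,22,14] → .
    (6,5)@(13, 11): e=[16,-6,24] → .
    (7,5)@(15, 11): e=[6,2,26] → X
    (8,5)@(17, 11): e=[-4,10,28] → .
  covered (3 px):
    . . . . . . . . . . .
    . . . . . . . . . . .
    . . . . . . . . . . .
    . . . . . . . . . . .
    . . . . . . X X . . .
    . . . . . . . X . . .
T1:
  2·area = 24  (B↔C swapped to make it positive)
  edge (22, 4)→(12, 10): d=(-10,6) right/bottom  bias=-1
  edge (12, 10)→(18, 4): d=(6,-6) top-left  bias=+0
  edge (18, 4)→(22, 4): d=(4,0) top-left  bias=+0
    (10,0)@(21, 1): e=[36,0,-12] → .  [on edge]
    (9,1)@(19, 3): e=[28,0,-4] → .  [on edge]
    (8,2)@(17, 5): e=[20,0,4] → X  [on edge]
    (9,2)@(19, 5): e=[8,12,4] → X
    (10,2)@(21, 5): e=[-4,24,4] → .
    (7,3)@(15, 7): e=[12,0,12] → X  [on edge]
    (8,3)@(17, 7): e=[0,12,12] → .  [on edge]
    (9,3)@(19, 7): e=[-12,24,12] → .
    (6,4)@(13, 9): e=[4,0,20] → X  [on edge]
    (7,4)@(15, 9): e=[-8,12,20] → .
    (5,5)@(11, 11): e=[-4,0,28] → .  [on edge]
    (6,5)@(13, 11): e=[-16,12,28] → .
  covered (4 px):
    . . . . . . . . . . .
    . . . . . . . . . . .
    . . . . . . . . X X .
    . . . . . . . X . . .
    . . . . . . X . . . .
    . . . . . . . . . . .
T2:
  2·area = 61  (B↔C swapped to make it positive)
  edge (14, 8)→(1, 7): d=(-13,-1) top-left  bias=+0
  edge (1, 7)→(10, 3): d=(9,-4) top-left  bias=+0
  edge (10, 3)→(14, 8): d=(4,5) right/bottom  bias=-1
    (3,2)@(7, 5): e=[32,6,23] → X
    (4,2)@(9, 5): e=[34,14,13] → X
    (5,2)@(11, 5): e=[36,22,3] → X
    (6,2)@(13, 5): e=[38,30,-7] → .
    (0,3)@(1, 7): e=[0,0,61] → X  [on edge]
    (1,3)@(3, 7): e=[2,8,51] → X
    (2,3)@(5, 7): e=[4,16,41] → X
    (6,3)@(13, 7): e=[12,48,1] → X
    (7,3)@(15, 7): e=[14,56,-9] → .
    (0,4)@(1, 9): e=[-26,18,69] → .
    (1,4)@(3, 9): e=[-24,26,59] → .
    (2,4)@(5, 9): e=[-22,34,49] → .
  covered (10 px):
    . . . . . . . . . . .
    . . . . . . . . . . .
    . . . X X X . . . . .
    X X X X X X X . . . .
    . . . . . . . . . . .
    . . . . . . . . . . .
T3:
  2·area = 93
  edge (13, 7)→(8, 0): d=(-5,-7) top-left  bias=+0
  edge (8, 0)→(22, 1): d=(14,1) right/bottom  bias=-1
  edge (22, 1)→(13, 7): d=(-9,6) right/bottom  bias=-1
    (4,0)@(9, 1): e=[2,13,78] → X
    (5,0)@(11, 1): e=[16,11,66] → X
    (6,0)@(13, 1): e=[30,9,54] → X
    (7,0)@(15, 1): e=[44,7,42] → X
    (8,0)@(17, 1): e=[58,5,30] → X
    (9,0)@(19, 1): e=[72,3,18] → X
    (10,0)@(21, 1): e=[86,1,6] → X
    (4,1)@(9, 3): e=[-8,41,60] → .
    (5,1)@(11, 3): e=[6,39,48] → X
    (9,1)@(19, 3): e=[62,31,0] → .  [on edge]
    (10,1)@(21, 3): e=[76,29,-12] → .
    (5,2)@(11, 5): e=[-4,67,30] → .
    (6,3)@(13, 7): e=[0,93,0] → .  [on edge]
    (3,5)@(7, 11): e=[-62,155,0] → .  [on edge]
  covered (13 px):
    . . . . X X X X X X X
    . . . . . X X X X . .
    . . . . . . X X . . .
    . . . . . . . . . . .
    . . . . . . . . . . .
    . . . . . . . . . . .
T4:
  2·area = 64  (B↔C swapped to make it positive)
  edge (14, 2)→(14, 10): d=(0,8) right/bottom  bias=-1
  edge (14, 10)→(6, 10): d=(-8,0) right/bottom  bias=-1
  edge (6, 10)→(14, 2): d=(8,-8) top-left  bias=+0
    (7,0)@(15, 1): e=[-8,72,0] → .  [on edge]
    (6,1)@(13, 3): e=[8,56,0] → X  [on edge]
    (7,1)@(15, 3): e=[-8,56,16] → .
    (5,2)@(11, 5): e=[24,40,0] → X  [on edge]
    (7,2)@(15, 5): e=[-8,40,32] → .
    (4,3)@(9, 7): e=[40,24,0] → X  [on edge]
    (7,3)@(15, 7): e=[-8,24,48] → .
    (3,4)@(7, 9): e=[56,8,0] → X  [on edge]
    (7,4)@(15, 9): e=[-8,8,64] → .
    (2,5)@(5, 11): e=[72,-8,0] → .  [on edge]
    (3,5)@(7, 11): e=[56,-8,16] → .
    (4,5)@(9, 11): e=[40,-8,32] → .
  covered (10 px):
    . . . . . . . . . . .
    . . . . . . X . . . .
    . . . . . X X . . . .
    . . . . X X X . . . .
    . . . X X X X . . . .
    . . . . . . . . . . .

Result: 40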